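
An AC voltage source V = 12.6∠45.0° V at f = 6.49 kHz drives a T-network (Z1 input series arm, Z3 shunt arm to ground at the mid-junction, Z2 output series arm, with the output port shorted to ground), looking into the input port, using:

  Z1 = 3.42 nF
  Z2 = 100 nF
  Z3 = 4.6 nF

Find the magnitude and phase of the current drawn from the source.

Step 1 — Angular frequency: ω = 2π·f = 2π·6490 = 4.078e+04 rad/s.
Step 2 — Component impedances:
  Z1: Z = 1/(jωC) = -j/(ω·C) = 0 - j7170 Ω
  Z2: Z = 1/(jωC) = -j/(ω·C) = 0 - j245.2 Ω
  Z3: Z = 1/(jωC) = -j/(ω·C) = 0 - j5331 Ω
Step 3 — With the output port shorted to ground, the output series arm Z2 runs from the junction to ground; the shunt arm Z3 also runs from the junction to ground. They appear in parallel: Z3 || Z2 = 0 - j234.4 Ω.
Step 4 — Series with input arm Z1: Z_in = Z1 + (Z3 || Z2) = 0 - j7405 Ω = 7405∠-90.0° Ω.
Step 5 — Source phasor: V = 12.6∠45.0° V = 8.91 + j8.91 V.
Step 6 — Ohm's law: I = V / Z_total = (8.91 + j8.91) / (0 - j7405) = -0.001203 + j0.001203 A.
Step 7 — Convert to polar: |I| = 0.001702 A, ∠I = 135.0°.

I = 0.001702∠135.0° A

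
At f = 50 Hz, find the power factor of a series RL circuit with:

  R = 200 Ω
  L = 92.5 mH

Step 1 — Angular frequency: ω = 2π·f = 2π·50 = 314.2 rad/s.
Step 2 — Component impedances:
  R: Z = R = 200 Ω
  L: Z = jωL = j·314.2·0.0925 = 0 + j29.06 Ω
Step 3 — Series combination: Z_total = R + L = 200 + j29.06 Ω = 202.1∠8.3° Ω.
Step 4 — Power factor: PF = cos(φ) = Re(Z)/|Z| = 200/202.1 = 0.9896.
Step 5 — Type: Im(Z) = 29.06 ⇒ lagging (phase φ = 8.3°).

PF = 0.9896 (lagging, φ = 8.3°)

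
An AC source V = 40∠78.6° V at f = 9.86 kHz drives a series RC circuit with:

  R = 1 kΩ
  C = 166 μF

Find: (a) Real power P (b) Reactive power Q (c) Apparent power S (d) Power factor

Step 1 — Angular frequency: ω = 2π·f = 2π·9860 = 6.195e+04 rad/s.
Step 2 — Component impedances:
  R: Z = R = 1000 Ω
  C: Z = 1/(jωC) = -j/(ω·C) = 0 - j0.09724 Ω
Step 3 — Series combination: Z_total = R + C = 1000 - j0.09724 Ω = 1000∠-0.0° Ω.
Step 4 — Source phasor: V = 40∠78.6° V = 7.906 + j39.21 V.
Step 5 — Current: I = V / Z = 0.007902 + j0.03921 A = 0.04∠78.6° A.
Step 6 — Complex power: S = V·I* = 1.6 - j0.0001556 VA.
Step 7 — Real power: P = Re(S) = 1.6 W.
Step 8 — Reactive power: Q = Im(S) = -0.0001556 VAR.
Step 9 — Apparent power: |S| = 1.6 VA.
Step 10 — Power factor: PF = P/|S| = 1 (leading).

(a) P = 1.6 W  (b) Q = -0.0001556 VAR  (c) S = 1.6 VA  (d) PF = 1 (leading)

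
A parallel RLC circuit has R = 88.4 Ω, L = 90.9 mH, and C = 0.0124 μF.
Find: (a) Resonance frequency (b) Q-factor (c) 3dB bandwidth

Step 1 — Resonance: ω₀ = 1/√(LC) = 1/√(0.0909·1.24e-08) = 2.979e+04 rad/s.
Step 2 — f₀ = ω₀/(2π) = 4741 Hz.
Step 3 — Parallel Q: Q = R/(ω₀L) = 88.4/(2.979e+04·0.0909) = 0.03265.
Step 4 — Bandwidth: Δω = ω₀/Q = 9.123e+05 rad/s; BW = Δω/(2π) = 1.452e+05 Hz.

(a) f₀ = 4741 Hz  (b) Q = 0.03265  (c) BW = 1.452e+05 Hz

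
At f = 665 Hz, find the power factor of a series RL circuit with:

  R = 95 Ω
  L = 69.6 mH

Step 1 — Angular frequency: ω = 2π·f = 2π·665 = 4178 rad/s.
Step 2 — Component impedances:
  R: Z = R = 95 Ω
  L: Z = jωL = j·4178·0.0696 = 0 + j290.8 Ω
Step 3 — Series combination: Z_total = R + L = 95 + j290.8 Ω = 305.9∠71.9° Ω.
Step 4 — Power factor: PF = cos(φ) = Re(Z)/|Z| = 95/305.93 = 0.3105.
Step 5 — Type: Im(Z) = 290.8 ⇒ lagging (phase φ = 71.9°).

PF = 0.3105 (lagging, φ = 71.9°)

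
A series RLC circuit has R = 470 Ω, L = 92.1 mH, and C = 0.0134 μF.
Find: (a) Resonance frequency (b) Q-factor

Step 1 — Resonance condition Im(Z)=0 gives ω₀ = 1/√(LC).
Step 2 — ω₀ = 1/√(0.0921·1.34e-08) = 2.847e+04 rad/s.
Step 3 — f₀ = ω₀/(2π) = 4530 Hz.
Step 4 — Series Q: Q = ω₀L/R = 2.847e+04·0.0921/470 = 5.578.

(a) f₀ = 4530 Hz  (b) Q = 5.578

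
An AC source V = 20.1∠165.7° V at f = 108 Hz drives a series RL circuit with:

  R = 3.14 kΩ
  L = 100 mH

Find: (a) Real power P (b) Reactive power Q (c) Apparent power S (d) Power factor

Step 1 — Angular frequency: ω = 2π·f = 2π·108 = 678.6 rad/s.
Step 2 — Component impedances:
  R: Z = R = 3140 Ω
  L: Z = jωL = j·678.6·0.1 = 0 + j67.86 Ω
Step 3 — Series combination: Z_total = R + L = 3140 + j67.86 Ω = 3141∠1.2° Ω.
Step 4 — Source phasor: V = 20.1∠165.7° V = -19.48 + j4.965 V.
Step 5 — Current: I = V / Z = -0.006166 + j0.001714 A = 0.0064∠164.5° A.
Step 6 — Complex power: S = V·I* = 0.1286 + j0.002779 VA.
Step 7 — Real power: P = Re(S) = 0.1286 W.
Step 8 — Reactive power: Q = Im(S) = 0.002779 VAR.
Step 9 — Apparent power: |S| = 0.1286 VA.
Step 10 — Power factor: PF = P/|S| = 0.9998 (lagging).

(a) P = 0.1286 W  (b) Q = 0.002779 VAR  (c) S = 0.1286 VA  (d) PF = 0.9998 (lagging)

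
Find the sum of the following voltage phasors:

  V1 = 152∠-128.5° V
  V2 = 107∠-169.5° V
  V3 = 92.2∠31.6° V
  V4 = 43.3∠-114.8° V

Step 1 — Convert each phasor to rectangular form:
  V1 = 152·(cos(-128.5°) + j·sin(-128.5°)) = -94.62 - j119 V
  V2 = 107·(cos(-169.5°) + j·sin(-169.5°)) = -105.2 - j19.5 V
  V3 = 92.2·(cos(31.6°) + j·sin(31.6°)) = 78.53 + j48.31 V
  V4 = 43.3·(cos(-114.8°) + j·sin(-114.8°)) = -18.16 - j39.31 V
Step 2 — Sum components: V_total = -139.5 - j129.5 V.
Step 3 — Convert to polar: |V_total| = 190.3 V, ∠V_total = -137.1°.

V_total = 190.3∠-137.1° V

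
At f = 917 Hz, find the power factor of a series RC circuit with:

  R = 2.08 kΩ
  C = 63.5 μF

Step 1 — Angular frequency: ω = 2π·f = 2π·917 = 5762 rad/s.
Step 2 — Component impedances:
  R: Z = R = 2080 Ω
  C: Z = 1/(jωC) = -j/(ω·C) = 0 - j2.733 Ω
Step 3 — Series combination: Z_total = R + C = 2080 - j2.733 Ω = 2080∠-0.1° Ω.
Step 4 — Power factor: PF = cos(φ) = Re(Z)/|Z| = 2080/2080 = 1.
Step 5 — Type: Im(Z) = -2.733 ⇒ leading (phase φ = -0.1°).

PF = 1 (leading, φ = -0.1°)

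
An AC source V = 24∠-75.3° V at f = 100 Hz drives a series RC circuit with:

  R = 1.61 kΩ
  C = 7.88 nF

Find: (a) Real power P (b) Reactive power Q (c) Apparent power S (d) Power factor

Step 1 — Angular frequency: ω = 2π·f = 2π·100 = 628.3 rad/s.
Step 2 — Component impedances:
  R: Z = R = 1610 Ω
  C: Z = 1/(jωC) = -j/(ω·C) = 0 - j2.02e+05 Ω
Step 3 — Series combination: Z_total = R + C = 1610 - j2.02e+05 Ω = 2.02e+05∠-89.5° Ω.
Step 4 — Source phasor: V = 24∠-75.3° V = 6.09 - j23.21 V.
Step 5 — Current: I = V / Z = 0.0001152 + j2.924e-05 A = 0.0001188∠14.2° A.
Step 6 — Complex power: S = V·I* = 2.273e-05 - j0.002852 VA.
Step 7 — Real power: P = Re(S) = 2.273e-05 W.
Step 8 — Reactive power: Q = Im(S) = -0.002852 VAR.
Step 9 — Apparent power: |S| = 0.002852 VA.
Step 10 — Power factor: PF = P/|S| = 0.007971 (leading).

(a) P = 2.273e-05 W  (b) Q = -0.002852 VAR  (c) S = 0.002852 VA  (d) PF = 0.007971 (leading)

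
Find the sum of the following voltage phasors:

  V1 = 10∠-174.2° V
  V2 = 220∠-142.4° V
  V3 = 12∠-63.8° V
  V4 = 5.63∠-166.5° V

Step 1 — Convert each phasor to rectangular form:
  V1 = 10·(cos(-174.2°) + j·sin(-174.2°)) = -9.949 - j1.011 V
  V2 = 220·(cos(-142.4°) + j·sin(-142.4°)) = -174.3 - j134.2 V
  V3 = 12·(cos(-63.8°) + j·sin(-63.8°)) = 5.298 - j10.77 V
  V4 = 5.63·(cos(-166.5°) + j·sin(-166.5°)) = -5.474 - j1.314 V
Step 2 — Sum components: V_total = -184.4 - j147.3 V.
Step 3 — Convert to polar: |V_total| = 236 V, ∠V_total = -141.4°.

V_total = 236∠-141.4° V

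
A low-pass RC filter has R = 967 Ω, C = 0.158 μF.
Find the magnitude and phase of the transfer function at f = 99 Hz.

Step 1 — Angular frequency: ω = 2π·99 = 622 rad/s.
Step 2 — Transfer function: H(jω) = 1/(1 + jωRC).
Step 3 — Denominator: 1 + jωRC = 1 + j·622·967·1.58e-07 = 1 + j0.09504.
Step 4 — H = 0.991 - j0.09419.
Step 5 — Magnitude: |H| = 0.9955 (-0.0 dB); phase: φ = -5.4°.

|H| = 0.9955 (-0.0 dB), φ = -5.4°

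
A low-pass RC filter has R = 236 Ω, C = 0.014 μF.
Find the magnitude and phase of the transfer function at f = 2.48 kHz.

Step 1 — Angular frequency: ω = 2π·2480 = 1.558e+04 rad/s.
Step 2 — Transfer function: H(jω) = 1/(1 + jωRC).
Step 3 — Denominator: 1 + jωRC = 1 + j·1.558e+04·236·1.4e-08 = 1 + j0.05148.
Step 4 — H = 0.9974 - j0.05135.
Step 5 — Magnitude: |H| = 0.9987 (-0.0 dB); phase: φ = -2.9°.

|H| = 0.9987 (-0.0 dB), φ = -2.9°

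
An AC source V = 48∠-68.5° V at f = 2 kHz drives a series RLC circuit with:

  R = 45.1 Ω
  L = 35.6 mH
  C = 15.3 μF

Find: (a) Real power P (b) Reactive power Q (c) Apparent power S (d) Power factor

Step 1 — Angular frequency: ω = 2π·f = 2π·2000 = 1.257e+04 rad/s.
Step 2 — Component impedances:
  R: Z = R = 45.1 Ω
  L: Z = jωL = j·1.257e+04·0.0356 = 0 + j447.4 Ω
  C: Z = 1/(jωC) = -j/(ω·C) = 0 - j5.201 Ω
Step 3 — Series combination: Z_total = R + L + C = 45.1 + j442.2 Ω = 444.5∠84.2° Ω.
Step 4 — Source phasor: V = 48∠-68.5° V = 17.59 - j44.66 V.
Step 5 — Current: I = V / Z = -0.09595 - j0.04957 A = 0.108∠-152.7° A.
Step 6 — Complex power: S = V·I* = 0.526 + j5.157 VA.
Step 7 — Real power: P = Re(S) = 0.526 W.
Step 8 — Reactive power: Q = Im(S) = 5.157 VAR.
Step 9 — Apparent power: |S| = 5.184 VA.
Step 10 — Power factor: PF = P/|S| = 0.1015 (lagging).

(a) P = 0.526 W  (b) Q = 5.157 VAR  (c) S = 5.184 VA  (d) PF = 0.1015 (lagging)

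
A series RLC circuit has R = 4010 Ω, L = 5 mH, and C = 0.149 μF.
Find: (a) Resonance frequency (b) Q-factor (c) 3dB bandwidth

Step 1 — Resonance condition Im(Z)=0 gives ω₀ = 1/√(LC).
Step 2 — ω₀ = 1/√(0.005·1.49e-07) = 3.664e+04 rad/s.
Step 3 — f₀ = ω₀/(2π) = 5831 Hz.
Step 4 — Series Q: Q = ω₀L/R = 3.664e+04·0.005/4010 = 0.04568.
Step 5 — 3dB bandwidth: Δω = ω₀/Q = 8.02e+05 rad/s; BW = Δω/(2π) = 1.276e+05 Hz.

(a) f₀ = 5831 Hz  (b) Q = 0.04568  (c) BW = 1.276e+05 Hz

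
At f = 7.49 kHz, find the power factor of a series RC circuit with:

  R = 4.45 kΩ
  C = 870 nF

Step 1 — Angular frequency: ω = 2π·f = 2π·7490 = 4.706e+04 rad/s.
Step 2 — Component impedances:
  R: Z = R = 4450 Ω
  C: Z = 1/(jωC) = -j/(ω·C) = 0 - j24.42 Ω
Step 3 — Series combination: Z_total = R + C = 4450 - j24.42 Ω = 4450∠-0.3° Ω.
Step 4 — Power factor: PF = cos(φ) = Re(Z)/|Z| = 4450/4450 = 1.
Step 5 — Type: Im(Z) = -24.42 ⇒ leading (phase φ = -0.3°).

PF = 1 (leading, φ = -0.3°)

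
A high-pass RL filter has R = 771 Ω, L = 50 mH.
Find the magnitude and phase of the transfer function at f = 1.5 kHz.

Step 1 — Angular frequency: ω = 2π·1500 = 9425 rad/s.
Step 2 — Transfer function: H(jω) = jωL/(R + jωL).
Step 3 — Numerator jωL = j·471.2; denominator R + jωL = 771 + j471.2.
Step 4 — H = 0.272 + j0.445.
Step 5 — Magnitude: |H| = 0.5215 (-5.7 dB); phase: φ = 58.6°.

|H| = 0.5215 (-5.7 dB), φ = 58.6°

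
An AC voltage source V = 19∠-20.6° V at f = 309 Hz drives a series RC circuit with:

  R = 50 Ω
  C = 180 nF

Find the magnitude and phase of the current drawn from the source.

Step 1 — Angular frequency: ω = 2π·f = 2π·309 = 1942 rad/s.
Step 2 — Component impedances:
  R: Z = R = 50 Ω
  C: Z = 1/(jωC) = -j/(ω·C) = 0 - j2861 Ω
Step 3 — Series combination: Z_total = R + C = 50 - j2861 Ω = 2862∠-89.0° Ω.
Step 4 — Source phasor: V = 19∠-20.6° V = 17.79 - j6.685 V.
Step 5 — Ohm's law: I = V / Z_total = (17.79 - j6.685) / (50 - j2861) = 0.002444 + j0.006173 A.
Step 6 — Convert to polar: |I| = 0.006639 A, ∠I = 68.4°.

I = 0.006639∠68.4° A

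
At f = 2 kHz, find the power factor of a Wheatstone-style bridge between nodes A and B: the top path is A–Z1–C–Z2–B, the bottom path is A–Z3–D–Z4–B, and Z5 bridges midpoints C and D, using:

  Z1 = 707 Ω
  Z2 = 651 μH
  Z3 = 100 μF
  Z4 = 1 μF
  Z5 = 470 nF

Step 1 — Angular frequency: ω = 2π·f = 2π·2000 = 1.257e+04 rad/s.
Step 2 — Component impedances:
  Z1: Z = R = 707 Ω
  Z2: Z = jωL = j·1.257e+04·0.000651 = 0 + j8.181 Ω
  Z3: Z = 1/(jωC) = -j/(ω·C) = 0 - j0.7958 Ω
  Z4: Z = 1/(jωC) = -j/(ω·C) = 0 - j79.58 Ω
  Z5: Z = 1/(jωC) = -j/(ω·C) = 0 - j169.3 Ω
Step 3 — Bridge requires nodal analysis (the Z5 bridge couples midpoints C and D, so the two paths cannot be reduced to a simple series/parallel combination). Setting node B to ground and injecting 1 A at node A, the 3-node admittance system at A, C, D solves to V_A = Z_AB = 4.535 - j53.74 Ω = 53.93∠-85.2° Ω.
Step 4 — Power factor: PF = cos(φ) = Re(Z)/|Z| = 4.535/53.93 = 0.08409.
Step 5 — Type: Im(Z) = -53.74 ⇒ leading (phase φ = -85.2°).

PF = 0.08409 (leading, φ = -85.2°)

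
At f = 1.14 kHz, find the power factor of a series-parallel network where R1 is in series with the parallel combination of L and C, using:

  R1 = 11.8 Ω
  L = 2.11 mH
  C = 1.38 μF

Step 1 — Angular frequency: ω = 2π·f = 2π·1140 = 7163 rad/s.
Step 2 — Component impedances:
  R1: Z = R = 11.8 Ω
  L: Z = jωL = j·7163·0.00211 = 0 + j15.11 Ω
  C: Z = 1/(jωC) = -j/(ω·C) = 0 - j101.2 Ω
Step 3 — Parallel branch: L || C = 1/(1/L + 1/C) = 0 + j17.77 Ω.
Step 4 — Series with R1: Z_total = R1 + (L || C) = 11.8 + j17.77 Ω = 21.33∠56.4° Ω.
Step 5 — Power factor: PF = cos(φ) = Re(Z)/|Z| = 11.8/21.33 = 0.5532.
Step 6 — Type: Im(Z) = 17.77 ⇒ lagging (phase φ = 56.4°).

PF = 0.5532 (lagging, φ = 56.4°)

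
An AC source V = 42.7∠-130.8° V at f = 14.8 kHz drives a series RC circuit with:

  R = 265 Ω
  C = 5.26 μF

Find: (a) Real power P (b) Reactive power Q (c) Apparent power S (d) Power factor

Step 1 — Angular frequency: ω = 2π·f = 2π·1.48e+04 = 9.299e+04 rad/s.
Step 2 — Component impedances:
  R: Z = R = 265 Ω
  C: Z = 1/(jωC) = -j/(ω·C) = 0 - j2.044 Ω
Step 3 — Series combination: Z_total = R + C = 265 - j2.044 Ω = 265∠-0.4° Ω.
Step 4 — Source phasor: V = 42.7∠-130.8° V = -27.9 - j32.32 V.
Step 5 — Current: I = V / Z = -0.1043 - j0.1228 A = 0.1611∠-130.4° A.
Step 6 — Complex power: S = V·I* = 6.88 - j0.05308 VA.
Step 7 — Real power: P = Re(S) = 6.88 W.
Step 8 — Reactive power: Q = Im(S) = -0.05308 VAR.
Step 9 — Apparent power: |S| = 6.88 VA.
Step 10 — Power factor: PF = P/|S| = 1 (leading).

(a) P = 6.88 W  (b) Q = -0.05308 VAR  (c) S = 6.88 VA  (d) PF = 1 (leading)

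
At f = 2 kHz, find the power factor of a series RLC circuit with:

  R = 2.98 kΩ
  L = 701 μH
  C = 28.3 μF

Step 1 — Angular frequency: ω = 2π·f = 2π·2000 = 1.257e+04 rad/s.
Step 2 — Component impedances:
  R: Z = R = 2980 Ω
  L: Z = jωL = j·1.257e+04·0.000701 = 0 + j8.809 Ω
  C: Z = 1/(jωC) = -j/(ω·C) = 0 - j2.812 Ω
Step 3 — Series combination: Z_total = R + L + C = 2980 + j5.997 Ω = 2980∠0.1° Ω.
Step 4 — Power factor: PF = cos(φ) = Re(Z)/|Z| = 2980/2980 = 1.
Step 5 — Type: Im(Z) = 5.997 ⇒ lagging (phase φ = 0.1°).

PF = 1 (lagging, φ = 0.1°)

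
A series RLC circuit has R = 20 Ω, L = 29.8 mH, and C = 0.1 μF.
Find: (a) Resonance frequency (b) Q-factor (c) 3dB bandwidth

Step 1 — Resonance condition Im(Z)=0 gives ω₀ = 1/√(LC).
Step 2 — ω₀ = 1/√(0.0298·1e-07) = 1.832e+04 rad/s.
Step 3 — f₀ = ω₀/(2π) = 2915 Hz.
Step 4 — Series Q: Q = ω₀L/R = 1.832e+04·0.0298/20 = 27.29.
Step 5 — 3dB bandwidth: Δω = ω₀/Q = 671.1 rad/s; BW = Δω/(2π) = 106.8 Hz.

(a) f₀ = 2915 Hz  (b) Q = 27.29  (c) BW = 106.8 Hz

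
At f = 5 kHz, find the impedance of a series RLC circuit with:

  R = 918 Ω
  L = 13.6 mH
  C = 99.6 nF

Step 1 — Angular frequency: ω = 2π·f = 2π·5000 = 3.142e+04 rad/s.
Step 2 — Component impedances:
  R: Z = R = 918 Ω
  L: Z = jωL = j·3.142e+04·0.0136 = 0 + j427.3 Ω
  C: Z = 1/(jωC) = -j/(ω·C) = 0 - j319.6 Ω
Step 3 — Series combination: Z_total = R + L + C = 918 + j107.7 Ω = 924.3∠6.7° Ω.

Z = 918 + j107.7 Ω = 924.3∠6.7° Ω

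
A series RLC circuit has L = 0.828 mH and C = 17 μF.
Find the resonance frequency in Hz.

Step 1 — Resonance condition Im(Z)=0 gives ω₀ = 1/√(LC).
Step 2 — ω₀ = 1/√(0.000828·1.7e-05) = 8429 rad/s.
Step 3 — f₀ = ω₀/(2π) = 1341 Hz.

f₀ = 1341 Hz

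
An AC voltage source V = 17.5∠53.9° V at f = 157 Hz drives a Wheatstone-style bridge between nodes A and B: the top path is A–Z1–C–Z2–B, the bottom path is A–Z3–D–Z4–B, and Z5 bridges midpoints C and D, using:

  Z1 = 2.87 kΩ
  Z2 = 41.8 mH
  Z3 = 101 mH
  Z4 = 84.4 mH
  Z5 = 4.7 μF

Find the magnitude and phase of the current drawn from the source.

Step 1 — Angular frequency: ω = 2π·f = 2π·157 = 986.5 rad/s.
Step 2 — Component impedances:
  Z1: Z = R = 2870 Ω
  Z2: Z = jωL = j·986.5·0.0418 = 0 + j41.23 Ω
  Z3: Z = jωL = j·986.5·0.101 = 0 + j99.63 Ω
  Z4: Z = jωL = j·986.5·0.0844 = 0 + j83.26 Ω
  Z5: Z = 1/(jωC) = -j/(ω·C) = 0 - j215.7 Ω
Step 3 — Bridge requires nodal analysis (the Z5 bridge couples midpoints C and D, so the two paths cannot be reduced to a simple series/parallel combination). Setting node B to ground and injecting 1 A at node A, the 3-node admittance system at A, C, D solves to V_A = Z_AB = 30.07 + j254.8 Ω = 256.5∠83.3° Ω.
Step 4 — Source phasor: V = 17.5∠53.9° V = 10.31 + j14.14 V.
Step 5 — Ohm's law: I = V / Z_total = (10.31 + j14.14) / (30.07 + j254.8) = 0.05945 - j0.03345 A.
Step 6 — Convert to polar: |I| = 0.06822 A, ∠I = -29.4°.

I = 0.06822∠-29.4° A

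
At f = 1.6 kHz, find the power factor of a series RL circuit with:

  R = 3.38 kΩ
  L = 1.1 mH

Step 1 — Angular frequency: ω = 2π·f = 2π·1600 = 1.005e+04 rad/s.
Step 2 — Component impedances:
  R: Z = R = 3380 Ω
  L: Z = jωL = j·1.005e+04·0.0011 = 0 + j11.06 Ω
Step 3 — Series combination: Z_total = R + L = 3380 + j11.06 Ω = 3380∠0.2° Ω.
Step 4 — Power factor: PF = cos(φ) = Re(Z)/|Z| = 3380/3380 = 1.
Step 5 — Type: Im(Z) = 11.06 ⇒ lagging (phase φ = 0.2°).

PF = 1 (lagging, φ = 0.2°)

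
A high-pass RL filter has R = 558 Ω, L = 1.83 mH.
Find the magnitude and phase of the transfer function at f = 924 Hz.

Step 1 — Angular frequency: ω = 2π·924 = 5806 rad/s.
Step 2 — Transfer function: H(jω) = jωL/(R + jωL).
Step 3 — Numerator jωL = j·10.62; denominator R + jωL = 558 + j10.62.
Step 4 — H = 0.0003624 + j0.01903.
Step 5 — Magnitude: |H| = 0.01904 (-34.4 dB); phase: φ = 88.9°.

|H| = 0.01904 (-34.4 dB), φ = 88.9°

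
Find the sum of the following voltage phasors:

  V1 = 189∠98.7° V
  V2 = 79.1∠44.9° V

Step 1 — Convert each phasor to rectangular form:
  V1 = 189·(cos(98.7°) + j·sin(98.7°)) = -28.59 + j186.8 V
  V2 = 79.1·(cos(44.9°) + j·sin(44.9°)) = 56.03 + j55.83 V
Step 2 — Sum components: V_total = 27.44 + j242.7 V.
Step 3 — Convert to polar: |V_total| = 244.2 V, ∠V_total = 83.5°.

V_total = 244.2∠83.5° V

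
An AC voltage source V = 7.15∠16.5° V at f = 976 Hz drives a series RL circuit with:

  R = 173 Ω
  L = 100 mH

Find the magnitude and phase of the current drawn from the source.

Step 1 — Angular frequency: ω = 2π·f = 2π·976 = 6132 rad/s.
Step 2 — Component impedances:
  R: Z = R = 173 Ω
  L: Z = jωL = j·6132·0.1 = 0 + j613.2 Ω
Step 3 — Series combination: Z_total = R + L = 173 + j613.2 Ω = 637.2∠74.2° Ω.
Step 4 — Source phasor: V = 7.15∠16.5° V = 6.856 + j2.031 V.
Step 5 — Ohm's law: I = V / Z_total = (6.856 + j2.031) / (173 + j613.2) = 0.005989 - j0.00949 A.
Step 6 — Convert to polar: |I| = 0.01122 A, ∠I = -57.7°.

I = 0.01122∠-57.7° A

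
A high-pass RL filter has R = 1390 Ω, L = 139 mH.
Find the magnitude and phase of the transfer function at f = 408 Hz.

Step 1 — Angular frequency: ω = 2π·408 = 2564 rad/s.
Step 2 — Transfer function: H(jω) = jωL/(R + jωL).
Step 3 — Numerator jωL = j·356.3; denominator R + jωL = 1390 + j356.3.
Step 4 — H = 0.06166 + j0.2405.
Step 5 — Magnitude: |H| = 0.2483 (-12.1 dB); phase: φ = 75.6°.

|H| = 0.2483 (-12.1 dB), φ = 75.6°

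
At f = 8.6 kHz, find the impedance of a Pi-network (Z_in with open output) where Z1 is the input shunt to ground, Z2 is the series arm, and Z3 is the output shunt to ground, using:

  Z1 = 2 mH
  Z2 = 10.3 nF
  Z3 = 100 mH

Step 1 — Angular frequency: ω = 2π·f = 2π·8600 = 5.404e+04 rad/s.
Step 2 — Component impedances:
  Z1: Z = jωL = j·5.404e+04·0.002 = 0 + j108.1 Ω
  Z2: Z = 1/(jωC) = -j/(ω·C) = 0 - j1797 Ω
  Z3: Z = jωL = j·5.404e+04·0.1 = 0 + j5404 Ω
Step 3 — With open output, the series arm Z2 and the output shunt Z3 appear in series to ground: Z2 + Z3 = 0 + j3607 Ω.
Step 4 — Parallel with input shunt Z1: Z_in = Z1 || (Z2 + Z3) = 0 + j104.9 Ω = 104.9∠90.0° Ω.

Z = 0 + j104.9 Ω = 104.9∠90.0° Ω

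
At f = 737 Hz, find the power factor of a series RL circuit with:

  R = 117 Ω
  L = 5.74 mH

Step 1 — Angular frequency: ω = 2π·f = 2π·737 = 4631 rad/s.
Step 2 — Component impedances:
  R: Z = R = 117 Ω
  L: Z = jωL = j·4631·0.00574 = 0 + j26.58 Ω
Step 3 — Series combination: Z_total = R + L = 117 + j26.58 Ω = 120∠12.8° Ω.
Step 4 — Power factor: PF = cos(φ) = Re(Z)/|Z| = 117/119.98 = 0.9752.
Step 5 — Type: Im(Z) = 26.58 ⇒ lagging (phase φ = 12.8°).

PF = 0.9752 (lagging, φ = 12.8°)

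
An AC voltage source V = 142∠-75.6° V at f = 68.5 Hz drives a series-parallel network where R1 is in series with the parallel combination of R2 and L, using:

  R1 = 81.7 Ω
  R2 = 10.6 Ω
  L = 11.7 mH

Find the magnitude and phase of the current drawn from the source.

Step 1 — Angular frequency: ω = 2π·f = 2π·68.5 = 430.4 rad/s.
Step 2 — Component impedances:
  R1: Z = R = 81.7 Ω
  R2: Z = R = 10.6 Ω
  L: Z = jωL = j·430.4·0.0117 = 0 + j5.036 Ω
Step 3 — Parallel branch: R2 || L = 1/(1/R2 + 1/L) = 1.952 + j4.108 Ω.
Step 4 — Series with R1: Z_total = R1 + (R2 || L) = 83.65 + j4.108 Ω = 83.75∠2.8° Ω.
Step 5 — Source phasor: V = 142∠-75.6° V = 35.31 - j137.5 V.
Step 6 — Ohm's law: I = V / Z_total = (35.31 - j137.5) / (83.65 + j4.108) = 0.3406 - j1.661 A.
Step 7 — Convert to polar: |I| = 1.695 A, ∠I = -78.4°.

I = 1.695∠-78.4° A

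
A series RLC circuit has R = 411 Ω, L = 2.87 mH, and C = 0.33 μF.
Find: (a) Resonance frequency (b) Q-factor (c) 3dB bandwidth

Step 1 — Resonance condition Im(Z)=0 gives ω₀ = 1/√(LC).
Step 2 — ω₀ = 1/√(0.00287·3.3e-07) = 3.249e+04 rad/s.
Step 3 — f₀ = ω₀/(2π) = 5172 Hz.
Step 4 — Series Q: Q = ω₀L/R = 3.249e+04·0.00287/411 = 0.2269.
Step 5 — 3dB bandwidth: Δω = ω₀/Q = 1.432e+05 rad/s; BW = Δω/(2π) = 2.279e+04 Hz.

(a) f₀ = 5172 Hz  (b) Q = 0.2269  (c) BW = 2.279e+04 Hz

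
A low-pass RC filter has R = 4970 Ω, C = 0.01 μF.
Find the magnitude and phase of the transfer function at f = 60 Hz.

Step 1 — Angular frequency: ω = 2π·60 = 377 rad/s.
Step 2 — Transfer function: H(jω) = 1/(1 + jωRC).
Step 3 — Denominator: 1 + jωRC = 1 + j·377·4970·1e-08 = 1 + j0.01874.
Step 4 — H = 0.9996 - j0.01873.
Step 5 — Magnitude: |H| = 0.9998 (-0.0 dB); phase: φ = -1.1°.

|H| = 0.9998 (-0.0 dB), φ = -1.1°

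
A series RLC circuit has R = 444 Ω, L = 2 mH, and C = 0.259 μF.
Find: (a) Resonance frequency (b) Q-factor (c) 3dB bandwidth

Step 1 — Resonance: ω₀ = 1/√(LC) = 1/√(0.002·2.59e-07) = 4.394e+04 rad/s.
Step 2 — f₀ = ω₀/(2π) = 6993 Hz.
Step 3 — Series Q: Q = ω₀L/R = 4.394e+04·0.002/444 = 0.1979.
Step 4 — Bandwidth: Δω = ω₀/Q = 2.22e+05 rad/s; BW = Δω/(2π) = 3.533e+04 Hz.

(a) f₀ = 6993 Hz  (b) Q = 0.1979  (c) BW = 3.533e+04 Hz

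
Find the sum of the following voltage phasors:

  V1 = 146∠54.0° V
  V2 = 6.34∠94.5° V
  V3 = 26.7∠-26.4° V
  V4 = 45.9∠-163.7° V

Step 1 — Convert each phasor to rectangular form:
  V1 = 146·(cos(54.0°) + j·sin(54.0°)) = 85.82 + j118.1 V
  V2 = 6.34·(cos(94.5°) + j·sin(94.5°)) = -0.4974 + j6.32 V
  V3 = 26.7·(cos(-26.4°) + j·sin(-26.4°)) = 23.92 - j11.87 V
  V4 = 45.9·(cos(-163.7°) + j·sin(-163.7°)) = -44.06 - j12.88 V
Step 2 — Sum components: V_total = 65.18 + j99.68 V.
Step 3 — Convert to polar: |V_total| = 119.1 V, ∠V_total = 56.8°.

V_total = 119.1∠56.8° V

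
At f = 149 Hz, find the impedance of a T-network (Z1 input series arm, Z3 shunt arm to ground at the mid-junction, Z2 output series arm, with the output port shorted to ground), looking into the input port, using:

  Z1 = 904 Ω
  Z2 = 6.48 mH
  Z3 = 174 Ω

Step 1 — Angular frequency: ω = 2π·f = 2π·149 = 936.2 rad/s.
Step 2 — Component impedances:
  Z1: Z = R = 904 Ω
  Z2: Z = jωL = j·936.2·0.00648 = 0 + j6.067 Ω
  Z3: Z = R = 174 Ω
Step 3 — With the output port shorted to ground, the output series arm Z2 runs from the junction to ground; the shunt arm Z3 also runs from the junction to ground. They appear in parallel: Z3 || Z2 = 0.2113 + j6.059 Ω.
Step 4 — Series with input arm Z1: Z_in = Z1 + (Z3 || Z2) = 904.2 + j6.059 Ω = 904.2∠0.4° Ω.

Z = 904.2 + j6.059 Ω = 904.2∠0.4° Ω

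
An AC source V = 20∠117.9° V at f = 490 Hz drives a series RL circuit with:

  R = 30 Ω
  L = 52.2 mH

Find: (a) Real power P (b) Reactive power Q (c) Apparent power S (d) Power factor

Step 1 — Angular frequency: ω = 2π·f = 2π·490 = 3079 rad/s.
Step 2 — Component impedances:
  R: Z = R = 30 Ω
  L: Z = jωL = j·3079·0.0522 = 0 + j160.7 Ω
Step 3 — Series combination: Z_total = R + L = 30 + j160.7 Ω = 163.5∠79.4° Ω.
Step 4 — Source phasor: V = 20∠117.9° V = -9.359 + j17.68 V.
Step 5 — Current: I = V / Z = 0.09577 + j0.07611 A = 0.1223∠38.5° A.
Step 6 — Complex power: S = V·I* = 0.449 + j2.405 VA.
Step 7 — Real power: P = Re(S) = 0.449 W.
Step 8 — Reactive power: Q = Im(S) = 2.405 VAR.
Step 9 — Apparent power: |S| = 2.447 VA.
Step 10 — Power factor: PF = P/|S| = 0.1835 (lagging).

(a) P = 0.449 W  (b) Q = 2.405 VAR  (c) S = 2.447 VA  (d) PF = 0.1835 (lagging)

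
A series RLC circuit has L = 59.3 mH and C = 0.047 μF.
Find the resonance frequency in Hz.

Step 1 — Resonance condition Im(Z)=0 gives ω₀ = 1/√(LC).
Step 2 — ω₀ = 1/√(0.0593·4.7e-08) = 1.894e+04 rad/s.
Step 3 — f₀ = ω₀/(2π) = 3015 Hz.

f₀ = 3015 Hz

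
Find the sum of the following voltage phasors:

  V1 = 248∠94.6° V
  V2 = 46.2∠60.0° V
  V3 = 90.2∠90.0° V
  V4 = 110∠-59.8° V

Step 1 — Convert each phasor to rectangular form:
  V1 = 248·(cos(94.6°) + j·sin(94.6°)) = -19.89 + j247.2 V
  V2 = 46.2·(cos(60.0°) + j·sin(60.0°)) = 23.1 + j40.01 V
  V3 = 90.2·(cos(90.0°) + j·sin(90.0°)) = 0 + j90.2 V
  V4 = 110·(cos(-59.8°) + j·sin(-59.8°)) = 55.33 - j95.07 V
Step 2 — Sum components: V_total = 58.54 + j282.3 V.
Step 3 — Convert to polar: |V_total| = 288.3 V, ∠V_total = 78.3°.

V_total = 288.3∠78.3° V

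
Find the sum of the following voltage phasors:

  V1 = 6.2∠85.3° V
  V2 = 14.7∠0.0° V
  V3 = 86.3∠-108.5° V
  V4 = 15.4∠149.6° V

Step 1 — Convert each phasor to rectangular form:
  V1 = 6.2·(cos(85.3°) + j·sin(85.3°)) = 0.508 + j6.179 V
  V2 = 14.7·(cos(0.0°) + j·sin(0.0°)) = 14.7 V
  V3 = 86.3·(cos(-108.5°) + j·sin(-108.5°)) = -27.38 - j81.84 V
  V4 = 15.4·(cos(149.6°) + j·sin(149.6°)) = -13.28 + j7.793 V
Step 2 — Sum components: V_total = -25.46 - j67.87 V.
Step 3 — Convert to polar: |V_total| = 72.49 V, ∠V_total = -110.6°.

V_total = 72.49∠-110.6° V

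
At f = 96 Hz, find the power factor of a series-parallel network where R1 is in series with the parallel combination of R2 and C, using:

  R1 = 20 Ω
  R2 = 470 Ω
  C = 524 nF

Step 1 — Angular frequency: ω = 2π·f = 2π·96 = 603.2 rad/s.
Step 2 — Component impedances:
  R1: Z = R = 20 Ω
  R2: Z = R = 470 Ω
  C: Z = 1/(jωC) = -j/(ω·C) = 0 - j3164 Ω
Step 3 — Parallel branch: R2 || C = 1/(1/R2 + 1/C) = 459.9 - j68.31 Ω.
Step 4 — Series with R1: Z_total = R1 + (R2 || C) = 479.9 - j68.31 Ω = 484.7∠-8.1° Ω.
Step 5 — Power factor: PF = cos(φ) = Re(Z)/|Z| = 479.85/484.69 = 0.99.
Step 6 — Type: Im(Z) = -68.31 ⇒ leading (phase φ = -8.1°).

PF = 0.99 (leading, φ = -8.1°)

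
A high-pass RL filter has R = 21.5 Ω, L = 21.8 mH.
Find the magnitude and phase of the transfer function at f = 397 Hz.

Step 1 — Angular frequency: ω = 2π·397 = 2494 rad/s.
Step 2 — Transfer function: H(jω) = jωL/(R + jωL).
Step 3 — Numerator jωL = j·54.38; denominator R + jωL = 21.5 + j54.38.
Step 4 — H = 0.8648 + j0.3419.
Step 5 — Magnitude: |H| = 0.93 (-0.6 dB); phase: φ = 21.6°.

|H| = 0.93 (-0.6 dB), φ = 21.6°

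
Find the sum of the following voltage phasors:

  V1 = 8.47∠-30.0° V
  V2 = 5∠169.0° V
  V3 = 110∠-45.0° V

Step 1 — Convert each phasor to rectangular form:
  V1 = 8.47·(cos(-30.0°) + j·sin(-30.0°)) = 7.335 - j4.235 V
  V2 = 5·(cos(169.0°) + j·sin(169.0°)) = -4.908 + j0.954 V
  V3 = 110·(cos(-45.0°) + j·sin(-45.0°)) = 77.78 - j77.78 V
Step 2 — Sum components: V_total = 80.21 - j81.06 V.
Step 3 — Convert to polar: |V_total| = 114 V, ∠V_total = -45.3°.

V_total = 114∠-45.3° V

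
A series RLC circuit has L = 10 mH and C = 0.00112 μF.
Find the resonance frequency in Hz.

Step 1 — Resonance condition Im(Z)=0 gives ω₀ = 1/√(LC).
Step 2 — ω₀ = 1/√(0.01·1.12e-09) = 2.988e+05 rad/s.
Step 3 — f₀ = ω₀/(2π) = 4.756e+04 Hz.

f₀ = 4.756e+04 Hz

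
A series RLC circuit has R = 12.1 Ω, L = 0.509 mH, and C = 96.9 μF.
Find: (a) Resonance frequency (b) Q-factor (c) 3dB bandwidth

Step 1 — Resonance condition Im(Z)=0 gives ω₀ = 1/√(LC).
Step 2 — ω₀ = 1/√(0.000509·9.69e-05) = 4503 rad/s.
Step 3 — f₀ = ω₀/(2π) = 716.6 Hz.
Step 4 — Series Q: Q = ω₀L/R = 4503·0.000509/12.1 = 0.1894.
Step 5 — 3dB bandwidth: Δω = ω₀/Q = 2.377e+04 rad/s; BW = Δω/(2π) = 3783 Hz.

(a) f₀ = 716.6 Hz  (b) Q = 0.1894  (c) BW = 3783 Hz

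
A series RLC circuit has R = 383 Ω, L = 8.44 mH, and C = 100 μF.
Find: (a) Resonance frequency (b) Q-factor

Step 1 — Resonance condition Im(Z)=0 gives ω₀ = 1/√(LC).
Step 2 — ω₀ = 1/√(0.00844·0.0001) = 1089 rad/s.
Step 3 — f₀ = ω₀/(2π) = 173.2 Hz.
Step 4 — Series Q: Q = ω₀L/R = 1089·0.00844/383 = 0.02399.

(a) f₀ = 173.2 Hz  (b) Q = 0.02399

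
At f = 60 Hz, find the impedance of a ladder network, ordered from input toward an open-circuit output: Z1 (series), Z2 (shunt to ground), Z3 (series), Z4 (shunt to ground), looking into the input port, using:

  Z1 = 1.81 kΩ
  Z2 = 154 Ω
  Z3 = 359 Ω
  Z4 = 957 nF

Step 1 — Angular frequency: ω = 2π·f = 2π·60 = 377 rad/s.
Step 2 — Component impedances:
  Z1: Z = R = 1810 Ω
  Z2: Z = R = 154 Ω
  Z3: Z = R = 359 Ω
  Z4: Z = 1/(jωC) = -j/(ω·C) = 0 - j2772 Ω
Step 3 — Ladder network (open output): work backward from the far end, alternating series and parallel combinations. Z_in = 1962 - j8.273 Ω = 1962∠-0.2° Ω.

Z = 1962 - j8.273 Ω = 1962∠-0.2° Ω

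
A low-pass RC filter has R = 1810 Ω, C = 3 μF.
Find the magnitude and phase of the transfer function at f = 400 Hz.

Step 1 — Angular frequency: ω = 2π·400 = 2513 rad/s.
Step 2 — Transfer function: H(jω) = 1/(1 + jωRC).
Step 3 — Denominator: 1 + jωRC = 1 + j·2513·1810·3e-06 = 1 + j13.65.
Step 4 — H = 0.005341 - j0.07288.
Step 5 — Magnitude: |H| = 0.07308 (-22.7 dB); phase: φ = -85.8°.

|H| = 0.07308 (-22.7 dB), φ = -85.8°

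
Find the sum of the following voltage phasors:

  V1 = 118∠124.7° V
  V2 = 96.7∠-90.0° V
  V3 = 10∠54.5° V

Step 1 — Convert each phasor to rectangular form:
  V1 = 118·(cos(124.7°) + j·sin(124.7°)) = -67.17 + j97.01 V
  V2 = 96.7·(cos(-90.0°) + j·sin(-90.0°)) = 0 - j96.7 V
  V3 = 10·(cos(54.5°) + j·sin(54.5°)) = 5.807 + j8.141 V
Step 2 — Sum components: V_total = -61.37 + j8.454 V.
Step 3 — Convert to polar: |V_total| = 61.95 V, ∠V_total = 172.2°.

V_total = 61.95∠172.2° V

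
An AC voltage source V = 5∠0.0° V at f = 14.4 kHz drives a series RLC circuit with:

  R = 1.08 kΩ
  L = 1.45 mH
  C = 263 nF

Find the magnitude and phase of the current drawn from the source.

Step 1 — Angular frequency: ω = 2π·f = 2π·1.44e+04 = 9.048e+04 rad/s.
Step 2 — Component impedances:
  R: Z = R = 1080 Ω
  L: Z = jωL = j·9.048e+04·0.00145 = 0 + j131.2 Ω
  C: Z = 1/(jωC) = -j/(ω·C) = 0 - j42.02 Ω
Step 3 — Series combination: Z_total = R + L + C = 1080 + j89.17 Ω = 1084∠4.7° Ω.
Step 4 — Source phasor: V = 5∠0.0° V = 5 V.
Step 5 — Ohm's law: I = V / Z_total = (5) / (1080 + j89.17) = 0.004598 - j0.0003797 A.
Step 6 — Convert to polar: |I| = 0.004614 A, ∠I = -4.7°.

I = 0.004614∠-4.7° A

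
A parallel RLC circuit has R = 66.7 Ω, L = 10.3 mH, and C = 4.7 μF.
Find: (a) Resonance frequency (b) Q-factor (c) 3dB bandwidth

Step 1 — Resonance: ω₀ = 1/√(LC) = 1/√(0.0103·4.7e-06) = 4545 rad/s.
Step 2 — f₀ = ω₀/(2π) = 723.4 Hz.
Step 3 — Parallel Q: Q = R/(ω₀L) = 66.7/(4545·0.0103) = 1.425.
Step 4 — Bandwidth: Δω = ω₀/Q = 3190 rad/s; BW = Δω/(2π) = 507.7 Hz.

(a) f₀ = 723.4 Hz  (b) Q = 1.425  (c) BW = 507.7 Hz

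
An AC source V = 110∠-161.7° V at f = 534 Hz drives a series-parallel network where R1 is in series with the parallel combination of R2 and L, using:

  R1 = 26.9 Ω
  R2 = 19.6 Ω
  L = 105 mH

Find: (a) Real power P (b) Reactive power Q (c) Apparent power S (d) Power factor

Step 1 — Angular frequency: ω = 2π·f = 2π·534 = 3355 rad/s.
Step 2 — Component impedances:
  R1: Z = R = 26.9 Ω
  R2: Z = R = 19.6 Ω
  L: Z = jωL = j·3355·0.105 = 0 + j352.3 Ω
Step 3 — Parallel branch: R2 || L = 1/(1/R2 + 1/L) = 19.54 + j1.087 Ω.
Step 4 — Series with R1: Z_total = R1 + (R2 || L) = 46.44 + j1.087 Ω = 46.45∠1.3° Ω.
Step 5 — Source phasor: V = 110∠-161.7° V = -104.4 - j34.54 V.
Step 6 — Current: I = V / Z = -2.265 - j0.6907 A = 2.368∠-163.0° A.
Step 7 — Complex power: S = V·I* = 260.4 + j6.096 VA.
Step 8 — Real power: P = Re(S) = 260.4 W.
Step 9 — Reactive power: Q = Im(S) = 6.096 VAR.
Step 10 — Apparent power: |S| = 260.5 VA.
Step 11 — Power factor: PF = P/|S| = 0.9997 (lagging).

(a) P = 260.4 W  (b) Q = 6.096 VAR  (c) S = 260.5 VA  (d) PF = 0.9997 (lagging)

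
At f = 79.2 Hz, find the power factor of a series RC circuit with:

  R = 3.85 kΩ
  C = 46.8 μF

Step 1 — Angular frequency: ω = 2π·f = 2π·79.2 = 497.6 rad/s.
Step 2 — Component impedances:
  R: Z = R = 3850 Ω
  C: Z = 1/(jωC) = -j/(ω·C) = 0 - j42.94 Ω
Step 3 — Series combination: Z_total = R + C = 3850 - j42.94 Ω = 3850∠-0.6° Ω.
Step 4 — Power factor: PF = cos(φ) = Re(Z)/|Z| = 3850/3850.2 = 0.9999.
Step 5 — Type: Im(Z) = -42.94 ⇒ leading (phase φ = -0.6°).

PF = 0.9999 (leading, φ = -0.6°)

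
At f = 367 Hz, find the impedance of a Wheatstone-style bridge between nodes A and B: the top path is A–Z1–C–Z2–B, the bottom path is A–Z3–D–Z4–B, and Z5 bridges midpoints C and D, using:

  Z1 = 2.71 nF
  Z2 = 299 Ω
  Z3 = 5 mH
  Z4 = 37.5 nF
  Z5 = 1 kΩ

Step 1 — Angular frequency: ω = 2π·f = 2π·367 = 2306 rad/s.
Step 2 — Component impedances:
  Z1: Z = 1/(jωC) = -j/(ω·C) = 0 - j1.6e+05 Ω
  Z2: Z = R = 299 Ω
  Z3: Z = jωL = j·2306·0.005 = 0 + j11.53 Ω
  Z4: Z = 1/(jωC) = -j/(ω·C) = 0 - j1.156e+04 Ω
  Z5: Z = R = 1000 Ω
Step 3 — Bridge requires nodal analysis (the Z5 bridge couples midpoints C and D, so the two paths cannot be reduced to a simple series/parallel combination). Setting node B to ground and injecting 1 A at node A, the 3-node admittance system at A, C, D solves to V_A = Z_AB = 1282 - j138.6 Ω = 1289∠-6.2° Ω.

Z = 1282 - j138.6 Ω = 1289∠-6.2° Ω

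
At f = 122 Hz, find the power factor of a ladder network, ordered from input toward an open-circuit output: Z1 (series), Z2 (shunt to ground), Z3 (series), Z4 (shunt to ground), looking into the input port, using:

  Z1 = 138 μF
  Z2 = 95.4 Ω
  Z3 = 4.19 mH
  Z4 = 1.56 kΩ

Step 1 — Angular frequency: ω = 2π·f = 2π·122 = 766.5 rad/s.
Step 2 — Component impedances:
  Z1: Z = 1/(jωC) = -j/(ω·C) = 0 - j9.453 Ω
  Z2: Z = R = 95.4 Ω
  Z3: Z = jωL = j·766.5·0.00419 = 0 + j3.212 Ω
  Z4: Z = R = 1560 Ω
Step 3 — Ladder network (open output): work backward from the far end, alternating series and parallel combinations. Z_in = 89.9 - j9.443 Ω = 90.4∠-6.0° Ω.
Step 4 — Power factor: PF = cos(φ) = Re(Z)/|Z| = 89.9/90.4 = 0.9945.
Step 5 — Type: Im(Z) = -9.443 ⇒ leading (phase φ = -6.0°).

PF = 0.9945 (leading, φ = -6.0°)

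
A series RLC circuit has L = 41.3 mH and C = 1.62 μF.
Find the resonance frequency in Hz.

Step 1 — Resonance condition Im(Z)=0 gives ω₀ = 1/√(LC).
Step 2 — ω₀ = 1/√(0.0413·1.62e-06) = 3866 rad/s.
Step 3 — f₀ = ω₀/(2π) = 615.3 Hz.

f₀ = 615.3 Hz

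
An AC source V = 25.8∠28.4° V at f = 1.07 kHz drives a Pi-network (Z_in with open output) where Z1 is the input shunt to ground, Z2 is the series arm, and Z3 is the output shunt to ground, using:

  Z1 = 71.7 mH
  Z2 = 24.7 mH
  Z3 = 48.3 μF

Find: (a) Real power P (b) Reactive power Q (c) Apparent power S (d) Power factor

Step 1 — Angular frequency: ω = 2π·f = 2π·1070 = 6723 rad/s.
Step 2 — Component impedances:
  Z1: Z = jωL = j·6723·0.0717 = 0 + j482 Ω
  Z2: Z = jωL = j·6723·0.0247 = 0 + j166.1 Ω
  Z3: Z = 1/(jωC) = -j/(ω·C) = 0 - j3.08 Ω
Step 3 — With open output, the series arm Z2 and the output shunt Z3 appear in series to ground: Z2 + Z3 = 0 + j163 Ω.
Step 4 — Parallel with input shunt Z1: Z_in = Z1 || (Z2 + Z3) = 0 + j121.8 Ω = 121.8∠90.0° Ω.
Step 5 — Source phasor: V = 25.8∠28.4° V = 22.69 + j12.27 V.
Step 6 — Current: I = V / Z = 0.1007 - j0.1863 A = 0.2118∠-61.6° A.
Step 7 — Complex power: S = V·I* = 0 + j5.465 VA.
Step 8 — Real power: P = Re(S) = 0 W.
Step 9 — Reactive power: Q = Im(S) = 5.465 VAR.
Step 10 — Apparent power: |S| = 5.465 VA.
Step 11 — Power factor: PF = P/|S| = 0 (lagging).

(a) P = 0 W  (b) Q = 5.465 VAR  (c) S = 5.465 VA  (d) PF = 0 (lagging)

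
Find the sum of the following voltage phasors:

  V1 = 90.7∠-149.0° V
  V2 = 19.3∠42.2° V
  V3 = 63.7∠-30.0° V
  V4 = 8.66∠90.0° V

Step 1 — Convert each phasor to rectangular form:
  V1 = 90.7·(cos(-149.0°) + j·sin(-149.0°)) = -77.75 - j46.71 V
  V2 = 19.3·(cos(42.2°) + j·sin(42.2°)) = 14.3 + j12.96 V
  V3 = 63.7·(cos(-30.0°) + j·sin(-30.0°)) = 55.17 - j31.85 V
  V4 = 8.66·(cos(90.0°) + j·sin(90.0°)) = 0 + j8.66 V
Step 2 — Sum components: V_total = -8.282 - j56.94 V.
Step 3 — Convert to polar: |V_total| = 57.54 V, ∠V_total = -98.3°.

V_total = 57.54∠-98.3° V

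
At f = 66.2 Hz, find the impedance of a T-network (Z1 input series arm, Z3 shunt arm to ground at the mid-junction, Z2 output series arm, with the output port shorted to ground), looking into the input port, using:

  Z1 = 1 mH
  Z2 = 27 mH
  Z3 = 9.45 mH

Step 1 — Angular frequency: ω = 2π·f = 2π·66.2 = 415.9 rad/s.
Step 2 — Component impedances:
  Z1: Z = jωL = j·415.9·0.001 = 0 + j0.4159 Ω
  Z2: Z = jωL = j·415.9·0.027 = 0 + j11.23 Ω
  Z3: Z = jωL = j·415.9·0.00945 = 0 + j3.931 Ω
Step 3 — With the output port shorted to ground, the output series arm Z2 runs from the junction to ground; the shunt arm Z3 also runs from the junction to ground. They appear in parallel: Z3 || Z2 = 0 + j2.912 Ω.
Step 4 — Series with input arm Z1: Z_in = Z1 + (Z3 || Z2) = 0 + j3.328 Ω = 3.328∠90.0° Ω.

Z = 0 + j3.328 Ω = 3.328∠90.0° Ω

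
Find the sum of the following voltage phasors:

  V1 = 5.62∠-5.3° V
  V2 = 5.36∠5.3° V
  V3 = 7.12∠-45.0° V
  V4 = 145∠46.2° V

Step 1 — Convert each phasor to rectangular form:
  V1 = 5.62·(cos(-5.3°) + j·sin(-5.3°)) = 5.596 - j0.5191 V
  V2 = 5.36·(cos(5.3°) + j·sin(5.3°)) = 5.337 + j0.4951 V
  V3 = 7.12·(cos(-45.0°) + j·sin(-45.0°)) = 5.035 - j5.035 V
  V4 = 145·(cos(46.2°) + j·sin(46.2°)) = 100.4 + j104.7 V
Step 2 — Sum components: V_total = 116.3 + j99.6 V.
Step 3 — Convert to polar: |V_total| = 153.1 V, ∠V_total = 40.6°.

V_total = 153.1∠40.6° V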